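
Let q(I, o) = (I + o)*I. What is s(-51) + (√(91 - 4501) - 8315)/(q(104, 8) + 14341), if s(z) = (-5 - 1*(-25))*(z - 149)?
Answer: -103964315/25989 + 7*I*√10/8663 ≈ -4000.3 + 0.0025552*I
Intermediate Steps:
q(I, o) = I*(I + o)
s(z) = -2980 + 20*z (s(z) = (-5 + 25)*(-149 + z) = 20*(-149 + z) = -2980 + 20*z)
s(-51) + (√(91 - 4501) - 8315)/(q(104, 8) + 14341) = (-2980 + 20*(-51)) + (√(91 - 4501) - 8315)/(104*(104 + 8) + 14341) = (-2980 - 1020) + (√(-4410) - 8315)/(104*112 + 14341) = -4000 + (21*I*√10 - 8315)/(11648 + 14341) = -4000 + (-8315 + 21*I*√10)/25989 = -4000 + (-8315 + 21*I*√10)*(1/25989) = -4000 + (-8315/25989 + 7*I*√10/8663) = -103964315/25989 + 7*I*√10/8663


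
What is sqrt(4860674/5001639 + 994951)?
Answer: sqrt(24890109230984409957)/5001639 ≈ 997.47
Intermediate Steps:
sqrt(4860674/5001639 + 994951) = sqrt(4976390585363/5001639) = sqrt(24890109230984409957)/5001639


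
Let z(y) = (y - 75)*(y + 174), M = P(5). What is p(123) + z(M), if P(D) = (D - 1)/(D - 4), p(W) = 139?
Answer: -12499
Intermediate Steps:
P(D) = (-1 + D)/(-4 + D)
M = 4 (M = (-1 + 5)/(-4 + 5) = 4/1 = 1*4 = 4)
z(y) = (-75 + y)*(174 + y)
p(123) + z(M) = 139 + (-13050 + 4**2 + 99*4) = 139 + (-13050 + 16 + 396) = 139 - 12638 = -12499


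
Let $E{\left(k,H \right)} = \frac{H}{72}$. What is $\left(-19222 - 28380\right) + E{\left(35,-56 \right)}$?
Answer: $- \frac{428425}{9} \approx -47603.0$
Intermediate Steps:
$E{\left(k,H \right)} = \frac{H}{72}$ ($E{\left(k,H \right)} = H \frac{1}{72} = \frac{H}{72}$)
$\left(-19222 - 28380\right) + E{\left(35,-56 \right)} = \left(-19222 - 28380\right) + \frac{1}{72} \left(-56\right) = -47602 - \frac{7}{9} = - \frac{428425}{9}$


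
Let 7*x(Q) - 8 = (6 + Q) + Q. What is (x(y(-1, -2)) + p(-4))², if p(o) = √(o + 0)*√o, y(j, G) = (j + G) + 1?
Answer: 324/49 ≈ 6.6122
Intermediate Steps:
y(j, G) = 1 + G + j (y(j, G) = (G + j) + 1 = 1 + G + j)
p(o) = o (p(o) = √o*√o = o)
x(Q) = 2 + 2*Q/7 (x(Q) = 8/7 + ((6 + Q) + Q)/7 = 8/7 + (6 + 2*Q)/7 = 8/7 + (6/7 + 2*Q/7) = 2 + 2*Q/7)
(x(y(-1, -2)) + p(-4))² = ((2 + 2*(1 - 2 - 1)/7) - 4)² = ((2 + (2/7)*(-2)) - 4)² = ((2 - 4/7) - 4)² = (10/7 - 4)² = (-18/7)² = 324/49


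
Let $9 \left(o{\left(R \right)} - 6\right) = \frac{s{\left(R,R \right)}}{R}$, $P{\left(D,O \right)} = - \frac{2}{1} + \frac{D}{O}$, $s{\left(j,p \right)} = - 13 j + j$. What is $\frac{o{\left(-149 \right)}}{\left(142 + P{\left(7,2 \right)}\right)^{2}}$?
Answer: $\frac{8}{35301} \approx 0.00022662$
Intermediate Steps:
$s{\left(j,p \right)} = - 12 j$
$P{\left(D,O \right)} = -2 + \frac{D}{O}$ ($P{\left(D,O \right)} = \left(-2\right) 1 + \frac{D}{O} = -2 + \frac{D}{O}$)
$o{\left(R \right)} = \frac{14}{3}$ ($o{\left(R \right)} = 6 + \frac{- 12 R \frac{1}{R}}{9} = 6 + \frac{1}{9} \left(-12\right) = 6 - \frac{4}{3} = \frac{14}{3}$)
$\frac{o{\left(-149 \right)}}{\left(142 + P{\left(7,2 \right)}\right)^{2}} = \frac{14}{3 \left(142 - \left(2 - \frac{7}{2}\right)\right)^{2}} = \frac{14}{3 \left(142 + \left(-2 + 7 \cdot \frac{1}{2}\right)\right)^{2}} = \frac{14}{3 \left(142 + \left(-2 + \frac{7}{2}\right)\right)^{2}} = \frac{14}{3 \left(142 + \frac{3}{2}\right)^{2}} = \frac{14}{3 \left(\frac{287}{2}\right)^{2}} = \frac{14}{3 \cdot \frac{82369}{4}} = \frac{14}{3} \cdot \frac{4}{82369} = \frac{8}{35301}$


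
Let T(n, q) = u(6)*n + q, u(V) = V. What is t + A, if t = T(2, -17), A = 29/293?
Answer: -1436/293 ≈ -4.9010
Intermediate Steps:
A = 29/293 (A = 29*(1/293) = 29/293 ≈ 0.098976)
T(n, q) = q + 6*n (T(n, q) = 6*n + q = q + 6*n)
t = -5 (t = -17 + 6*2 = -17 + 12 = -5)
t + A = -5 + 29/293 = -1436/293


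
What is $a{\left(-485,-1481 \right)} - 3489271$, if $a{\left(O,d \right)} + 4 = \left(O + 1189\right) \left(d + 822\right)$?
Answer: $-3953211$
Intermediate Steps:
$a{\left(O,d \right)} = -4 + \left(822 + d\right) \left(1189 + O\right)$ ($a{\left(O,d \right)} = -4 + \left(O + 1189\right) \left(d + 822\right) = -4 + \left(1189 + O\right) \left(822 + d\right) = -4 + \left(822 + d\right) \left(1189 + O\right)$)
$a{\left(-485,-1481 \right)} - 3489271 = \left(977354 + 822 \left(-485\right) + 1189 \left(-1481\right) - -718285\right) - 3489271 = \left(977354 - 398670 - 1760909 + 718285\right) - 3489271 = -463940 - 3489271 = -3953211$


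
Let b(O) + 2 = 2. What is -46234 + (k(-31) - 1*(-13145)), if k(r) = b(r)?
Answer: -33089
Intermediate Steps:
b(O) = 0 (b(O) = -2 + 2 = 0)
k(r) = 0
-46234 + (k(-31) - 1*(-13145)) = -46234 + (0 - 1*(-13145)) = -46234 + (0 + 13145) = -46234 + 13145 = -33089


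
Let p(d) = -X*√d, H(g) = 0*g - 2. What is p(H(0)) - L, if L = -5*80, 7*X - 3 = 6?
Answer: 400 - 9*I*√2/7 ≈ 400.0 - 1.8183*I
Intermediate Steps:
X = 9/7 (X = 3/7 + (⅐)*6 = 3/7 + 6/7 = 9/7 ≈ 1.2857)
H(g) = -2 (H(g) = 0 - 2 = -2)
L = -400
p(d) = -9*√d/7
p(H(0)) - L = -9*I*√2/7 - 1*(-400) = -9*I*√2/7 + 400 = 400 - 9*I*√2/7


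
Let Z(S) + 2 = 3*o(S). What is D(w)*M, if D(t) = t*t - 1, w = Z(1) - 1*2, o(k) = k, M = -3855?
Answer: 0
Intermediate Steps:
Z(S) = -2 + 3*S
w = -1 (w = (-2 + 3*1) - 1*2 = (-2 + 3) - 2 = 1 - 2 = -1)
D(t) = -1 + t² (D(t) = t² - 1 = -1 + t²)
D(w)*M = (-1 + (-1)²)*(-3855) = (-1 + 1)*(-3855) = 0*(-3855) = 0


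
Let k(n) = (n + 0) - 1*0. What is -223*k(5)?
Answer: -1115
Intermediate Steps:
k(n) = n (k(n) = n + 0 = n)
-223*k(5) = -223*5 = -1115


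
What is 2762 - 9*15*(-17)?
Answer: 5057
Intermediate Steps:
2762 - 9*15*(-17) = 2762 - 135*(-17) = 2762 - 1*(-2295) = 2762 + 2295 = 5057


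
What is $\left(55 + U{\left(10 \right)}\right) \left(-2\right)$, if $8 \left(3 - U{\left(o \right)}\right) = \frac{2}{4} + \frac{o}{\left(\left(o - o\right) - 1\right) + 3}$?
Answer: $- \frac{917}{8} \approx -114.63$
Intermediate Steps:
$U{\left(o \right)} = \frac{47}{16} - \frac{o}{16}$ ($U{\left(o \right)} = 3 - \frac{\frac{2}{4} + \frac{o}{\left(\left(o - o\right) - 1\right) + 3}}{8} = 3 - \frac{2 \cdot \frac{1}{4} + \frac{o}{\left(0 - 1\right) + 3}}{8} = 3 - \frac{\frac{1}{2} + \frac{o}{-1 + 3}}{8} = 3 - \frac{\frac{1}{2} + \frac{o}{2}}{8} = 3 - \left(\frac{1}{16} + \frac{o}{16}\right) = \frac{47}{16} - \frac{o}{16}$)
$\left(55 + U{\left(10 \right)}\right) \left(-2\right) = \left(55 + \left(\frac{47}{16} - \frac{5}{8}\right)\right) \left(-2\right) = \left(55 + \frac{37}{16}\right) \left(-2\right) = \frac{917}{16} \left(-2\right) = - \frac{917}{8}$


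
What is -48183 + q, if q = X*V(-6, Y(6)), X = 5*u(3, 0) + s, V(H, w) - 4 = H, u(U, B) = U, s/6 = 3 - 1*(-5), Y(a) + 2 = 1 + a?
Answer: -48309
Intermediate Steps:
Y(a) = -1 + a (Y(a) = -2 + (1 + a) = -1 + a)
s = 48 (s = 6*(3 - 1*(-5)) = 6*(3 + 5) = 6*8 = 48)
V(H, w) = 4 + H
X = 63 (X = 5*3 + 48 = 15 + 48 = 63)
q = -126 (q = 63*(4 - 6) = 63*(-2) = -126)
-48183 + q = -48183 - 126 = -48309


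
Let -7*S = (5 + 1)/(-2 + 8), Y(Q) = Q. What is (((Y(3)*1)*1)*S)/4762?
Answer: -3/33334 ≈ -8.9998e-5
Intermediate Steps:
S = -⅐ (S = -(5 + 1)/(7*(-2 + 8)) = -6/(7*6) = -⅐*1 = -⅐ ≈ -0.14286)
(((Y(3)*1)*1)*S)/4762 = (((3*1)*1)*(-⅐))/4762 = ((3*1)*(-⅐))*(1/4762) = (3*(-⅐))*(1/4762) = -3/7*1/4762 = -3/33334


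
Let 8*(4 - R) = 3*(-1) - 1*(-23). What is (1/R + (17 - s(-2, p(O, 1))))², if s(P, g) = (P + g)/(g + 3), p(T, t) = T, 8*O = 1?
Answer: 75076/225 ≈ 333.67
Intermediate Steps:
O = ⅛ (O = (⅛)*1 = ⅛ ≈ 0.12500)
s(P, g) = (P + g)/(3 + g)
R = 3/2 (R = 4 - (3*(-1) - 1*(-23))/8 = 4 - (-3 + 23)/8 = 4 - ⅛*20 = 4 - 5/2 = 3/2 ≈ 1.5000)
(1/R + (17 - s(-2, p(O, 1))))² = (1/(3/2) + (17 - (-2 + ⅛)/(3 + ⅛)))² = (⅔ + (17 - (-15)/(25/8*8)))² = (⅔ + (17 - 8*(-15)/(25*8)))² = (⅔ + (17 - 1*(-⅗)))² = (⅔ + (17 + ⅗))² = (⅔ + 88/5)² = (274/15)² = 75076/225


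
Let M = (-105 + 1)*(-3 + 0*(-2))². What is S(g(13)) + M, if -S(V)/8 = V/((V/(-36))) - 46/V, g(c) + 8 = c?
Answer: -2872/5 ≈ -574.40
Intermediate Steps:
g(c) = -8 + c
S(V) = 288 + 368/V (S(V) = -8*(V/((V/(-36))) - 46/V) = -8*(V/((V*(-1/36))) - 46/V) = -8*(V/((-V/36)) - 46/V) = -8*(V*(-36/V) - 46/V) = -8*(-36 - 46/V) = 288 + 368/V)
M = -936 (M = -104*(-3 + 0)² = -104*(-3)² = -104*9 = -936)
S(g(13)) + M = (288 + 368/(-8 + 13)) - 936 = (288 + 368/5) - 936 = 1808/5 - 936 = -2872/5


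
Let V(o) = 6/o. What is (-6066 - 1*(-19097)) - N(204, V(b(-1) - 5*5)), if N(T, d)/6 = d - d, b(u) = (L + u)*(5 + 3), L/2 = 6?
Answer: 13031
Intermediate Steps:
L = 12 (L = 2*6 = 12)
b(u) = 96 + 8*u (b(u) = (12 + u)*(5 + 3) = (12 + u)*8 = 96 + 8*u)
N(T, d) = 0 (N(T, d) = 6*(d - d) = 6*0 = 0)
(-6066 - 1*(-19097)) - N(204, V(b(-1) - 5*5)) = (-6066 - 1*(-19097)) - 1*0 = (-6066 + 19097) + 0 = 13031 + 0 = 13031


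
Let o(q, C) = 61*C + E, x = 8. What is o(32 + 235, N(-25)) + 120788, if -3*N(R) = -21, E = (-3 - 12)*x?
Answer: 121095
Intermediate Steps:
E = -120 (E = (-3 - 12)*8 = -15*8 = -120)
N(R) = 7 (N(R) = -⅓*(-21) = 7)
o(q, C) = -120 + 61*C (o(q, C) = 61*C - 120 = -120 + 61*C)
o(32 + 235, N(-25)) + 120788 = (-120 + 61*7) + 120788 = (-120 + 427) + 120788 = 307 + 120788 = 121095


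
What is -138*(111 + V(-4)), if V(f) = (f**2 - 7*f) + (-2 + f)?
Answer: -20562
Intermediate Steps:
V(f) = -2 + f**2 - 6*f
-138*(111 + V(-4)) = -138*(111 + (-2 + (-4)**2 - 6*(-4))) = -138*(111 + (-2 + 16 + 24)) = -138*(111 + 38) = -138*149 = -20562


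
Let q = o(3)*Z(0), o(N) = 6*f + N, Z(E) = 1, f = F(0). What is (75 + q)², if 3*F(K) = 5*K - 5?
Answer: 4624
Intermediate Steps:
F(K) = -5/3 + 5*K/3 (F(K) = (5*K - 5)/3 = (-5 + 5*K)/3 = -5/3 + 5*K/3)
f = -5/3 (f = -5/3 + (5/3)*0 = -5/3 + 0 = -5/3 ≈ -1.6667)
o(N) = -10 + N (o(N) = 6*(-5/3) + N = -10 + N)
q = -7 (q = (-10 + 3)*1 = -7*1 = -7)
(75 + q)² = (75 - 7)² = 68² = 4624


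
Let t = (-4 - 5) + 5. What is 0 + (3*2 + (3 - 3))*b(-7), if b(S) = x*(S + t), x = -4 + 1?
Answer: 198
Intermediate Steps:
t = -4 (t = -9 + 5 = -4)
x = -3
b(S) = 12 - 3*S (b(S) = -3*(S - 4) = -3*(-4 + S) = 12 - 3*S)
0 + (3*2 + (3 - 3))*b(-7) = 0 + (3*2 + (3 - 3))*(12 - 3*(-7)) = 0 + (6 + 0)*(12 + 21) = 0 + 6*33 = 0 + 198 = 198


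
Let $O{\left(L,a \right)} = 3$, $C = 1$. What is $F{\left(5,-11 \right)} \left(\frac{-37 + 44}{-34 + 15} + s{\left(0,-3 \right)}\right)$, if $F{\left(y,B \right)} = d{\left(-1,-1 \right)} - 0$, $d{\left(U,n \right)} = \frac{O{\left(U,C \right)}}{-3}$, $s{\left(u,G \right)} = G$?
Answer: $\frac{64}{19} \approx 3.3684$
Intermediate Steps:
$d{\left(U,n \right)} = -1$ ($d{\left(U,n \right)} = \frac{3}{-3} = 3 \left(- \frac{1}{3}\right) = -1$)
$F{\left(y,B \right)} = -1$ ($F{\left(y,B \right)} = -1 - 0 = -1 + 0 = -1$)
$F{\left(5,-11 \right)} \left(\frac{-37 + 44}{-34 + 15} + s{\left(0,-3 \right)}\right) = - (\frac{-37 + 44}{-34 + 15} - 3) = - (\frac{7}{-19} - 3) = - (7 \left(- \frac{1}{19}\right) - 3) = - (- \frac{7}{19} - 3) = \left(-1\right) \left(- \frac{64}{19}\right) = \frac{64}{19}$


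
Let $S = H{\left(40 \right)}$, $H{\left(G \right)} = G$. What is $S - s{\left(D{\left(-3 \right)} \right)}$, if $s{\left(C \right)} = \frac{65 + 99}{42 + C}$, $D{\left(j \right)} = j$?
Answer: $\frac{1396}{39} \approx 35.795$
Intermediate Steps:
$S = 40$
$s{\left(C \right)} = \frac{164}{42 + C}$
$S - s{\left(D{\left(-3 \right)} \right)} = 40 - \frac{164}{42 - 3} = 40 - \frac{164}{39} = \frac{1396}{39}$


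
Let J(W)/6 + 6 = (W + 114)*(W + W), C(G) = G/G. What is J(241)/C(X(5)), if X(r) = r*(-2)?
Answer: 1026624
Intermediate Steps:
X(r) = -2*r
C(G) = 1
J(W) = -36 + 12*W*(114 + W) (J(W) = -36 + 6*((W + 114)*(W + W)) = -36 + 6*((114 + W)*(2*W)) = -36 + 6*(2*W*(114 + W)) = -36 + 12*W*(114 + W))
J(241)/C(X(5)) = (-36 + 12*241² + 1368*241)/1 = (-36 + 12*58081 + 329688)*1 = (-36 + 696972 + 329688)*1 = 1026624*1 = 1026624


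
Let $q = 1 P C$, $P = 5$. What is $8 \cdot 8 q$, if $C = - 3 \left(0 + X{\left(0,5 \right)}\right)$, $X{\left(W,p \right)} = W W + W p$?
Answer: $0$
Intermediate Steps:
$X{\left(W,p \right)} = W^{2} + W p$
$C = 0$ ($C = - 3 \left(0 + 0 \left(0 + 5\right)\right) = - 3 \left(0 + 0 \cdot 5\right) = - 3 \left(0 + 0\right) = \left(-3\right) 0 = 0$)
$q = 0$ ($q = 1 \cdot 5 \cdot 0 = 5 \cdot 0 = 0$)
$8 \cdot 8 q = 8 \cdot 8 \cdot 0 = 64 \cdot 0 = 0$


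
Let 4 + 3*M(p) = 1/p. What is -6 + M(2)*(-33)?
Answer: 65/2 ≈ 32.500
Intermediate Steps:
M(p) = -4/3 + 1/(3*p)
-6 + M(2)*(-33) = -6 + ((1/3)*(1 - 4*2)/2)*(-33) = -6 + ((1/3)*(1/2)*(1 - 8))*(-33) = -6 + ((1/3)*(1/2)*(-7))*(-33) = -6 - 7/6*(-33) = -6 + 77/2 = 65/2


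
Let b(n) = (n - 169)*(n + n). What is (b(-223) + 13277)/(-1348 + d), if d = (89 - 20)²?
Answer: 188109/3413 ≈ 55.115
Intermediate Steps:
b(n) = 2*n*(-169 + n) (b(n) = (-169 + n)*(2*n) = 2*n*(-169 + n))
d = 4761 (d = 69² = 4761)
(b(-223) + 13277)/(-1348 + d) = (2*(-223)*(-169 - 223) + 13277)/(-1348 + 4761) = (2*(-223)*(-392) + 13277)/3413 = (174832 + 13277)*(1/3413) = 188109*(1/3413) = 188109/3413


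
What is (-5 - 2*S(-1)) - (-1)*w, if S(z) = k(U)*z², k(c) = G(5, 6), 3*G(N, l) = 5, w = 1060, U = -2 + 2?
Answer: 3155/3 ≈ 1051.7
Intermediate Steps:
U = 0
G(N, l) = 5/3 (G(N, l) = (⅓)*5 = 5/3)
k(c) = 5/3
S(z) = 5*z²/3
(-5 - 2*S(-1)) - (-1)*w = (-5 - 10*(-1)²/3) - (-1)*1060 = (-5 - 10/3) - 1*(-1060) = (-5 - 2*5/3) + 1060 = (-5 - 10/3) + 1060 = -25/3 + 1060 = 3155/3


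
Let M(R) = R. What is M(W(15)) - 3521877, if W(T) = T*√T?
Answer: -3521877 + 15*√15 ≈ -3.5218e+6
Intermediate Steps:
W(T) = T^(3/2)
M(W(15)) - 3521877 = 15^(3/2) - 3521877 = 15*√15 - 3521877 = -3521877 + 15*√15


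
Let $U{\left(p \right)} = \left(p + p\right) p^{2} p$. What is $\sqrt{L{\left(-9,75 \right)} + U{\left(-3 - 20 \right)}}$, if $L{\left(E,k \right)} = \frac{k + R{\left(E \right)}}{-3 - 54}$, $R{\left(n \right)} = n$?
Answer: $\frac{4 \sqrt{12627799}}{19} \approx 748.12$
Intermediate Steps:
$L{\left(E,k \right)} = - \frac{E}{57} - \frac{k}{57}$ ($L{\left(E,k \right)} = \frac{k + E}{-3 - 54} = \frac{E + k}{-57} = \left(E + k\right) \left(- \frac{1}{57}\right) = - \frac{E}{57} - \frac{k}{57}$)
$U{\left(p \right)} = 2 p^{4}$ ($U{\left(p \right)} = 2 p p^{2} p = 2 p^{3} p = 2 p^{4}$)
$\sqrt{L{\left(-9,75 \right)} + U{\left(-3 - 20 \right)}} = \sqrt{\left(\left(- \frac{1}{57}\right) \left(-9\right) - \frac{25}{19}\right) + 2 \left(-3 - 20\right)^{4}} = \sqrt{\left(\frac{3}{19} - \frac{25}{19}\right) + 2 \left(-3 - 20\right)^{4}} = \sqrt{- \frac{22}{19} + 2 \left(-23\right)^{4}} = \sqrt{- \frac{22}{19} + 2 \cdot 279841} = \sqrt{- \frac{22}{19} + 559682} = \sqrt{\frac{10633936}{19}} = \frac{4 \sqrt{12627799}}{19}$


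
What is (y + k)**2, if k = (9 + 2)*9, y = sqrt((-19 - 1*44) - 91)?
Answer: (99 + I*sqrt(154))**2 ≈ 9647.0 + 2457.1*I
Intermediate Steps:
y = I*sqrt(154) (y = sqrt((-19 - 44) - 91) = sqrt(-63 - 91) = sqrt(-154) = I*sqrt(154) ≈ 12.41*I)
k = 99 (k = 11*9 = 99)
(y + k)**2 = (I*sqrt(154) + 99)**2 = (99 + I*sqrt(154))**2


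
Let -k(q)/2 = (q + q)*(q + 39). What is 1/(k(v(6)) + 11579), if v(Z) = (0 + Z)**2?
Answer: 1/779 ≈ 0.0012837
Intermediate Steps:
v(Z) = Z**2
k(q) = -4*q*(39 + q) (k(q) = -2*(q + q)*(q + 39) = -2*2*q*(39 + q) = -4*q*(39 + q))
1/(k(v(6)) + 11579) = 1/(-4*6**2*(39 + 6**2) + 11579) = 1/(-4*36*(39 + 36) + 11579) = 1/(-4*36*75 + 11579) = 1/(-10800 + 11579) = 1/779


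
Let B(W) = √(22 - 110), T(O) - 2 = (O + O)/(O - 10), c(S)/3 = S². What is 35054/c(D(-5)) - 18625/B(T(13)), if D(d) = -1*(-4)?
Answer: 17527/24 + 18625*I*√22/44 ≈ 730.29 + 1985.4*I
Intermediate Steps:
D(d) = 4
c(S) = 3*S²
T(O) = 2 + 2*O/(-10 + O) (T(O) = 2 + (O + O)/(O - 10) = 2 + (2*O)/(-10 + O) = 2 + 2*O/(-10 + O))
B(W) = 2*I*√22 (B(W) = √(-88) = 2*I*√22)
35054/c(D(-5)) - 18625/B(T(13)) = 35054/((3*4²)) - 18625*(-I*√22/44) = 35054/((3*16)) - (-18625)*I*√22/44 = 35054/48 + 18625*I*√22/44 = 35054*(1/48) + 18625*I*√22/44 = 17527/24 + 18625*I*√22/44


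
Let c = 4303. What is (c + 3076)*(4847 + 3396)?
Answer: 60825097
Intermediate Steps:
(c + 3076)*(4847 + 3396) = (4303 + 3076)*(4847 + 3396) = 7379*8243 = 60825097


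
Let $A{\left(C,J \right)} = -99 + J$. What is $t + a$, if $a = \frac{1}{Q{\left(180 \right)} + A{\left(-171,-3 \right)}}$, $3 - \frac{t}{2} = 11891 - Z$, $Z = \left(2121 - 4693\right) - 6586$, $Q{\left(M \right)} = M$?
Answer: $- \frac{3283175}{78} \approx -42092.0$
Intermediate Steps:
$Z = -9158$ ($Z = -2572 - 6586 = -9158$)
$t = -42092$ ($t = 6 - 2 \left(11891 - -9158\right) = 6 - 2 \left(11891 + 9158\right) = 6 - 42098 = -42092$)
$a = \frac{1}{78}$ ($a = \frac{1}{180 - 102} = \frac{1}{78} \approx 0.012821$)
$t + a = -42092 + \frac{1}{78} = - \frac{3283175}{78}$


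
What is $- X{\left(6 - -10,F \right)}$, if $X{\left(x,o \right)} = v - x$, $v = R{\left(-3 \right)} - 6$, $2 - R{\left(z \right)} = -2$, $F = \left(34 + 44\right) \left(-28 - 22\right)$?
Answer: $18$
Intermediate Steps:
$F = -3900$ ($F = 78 \left(-50\right) = -3900$)
$R{\left(z \right)} = 4$ ($R{\left(z \right)} = 2 - -2 = 2 + 2 = 4$)
$v = -2$ ($v = 4 - 6 = -2$)
$X{\left(x,o \right)} = -2 - x$
$- X{\left(6 - -10,F \right)} = - (-2 - \left(6 - -10\right)) = - (-2 - \left(6 + 10\right)) = - (-2 - 16) = \left(-1\right) \left(-18\right) = 18$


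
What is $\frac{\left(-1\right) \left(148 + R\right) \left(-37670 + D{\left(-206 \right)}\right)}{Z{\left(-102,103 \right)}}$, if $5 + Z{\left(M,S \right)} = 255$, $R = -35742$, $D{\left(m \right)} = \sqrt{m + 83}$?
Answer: $- \frac{134082598}{25} + \frac{17797 i \sqrt{123}}{125} \approx -5.3633 \cdot 10^{6} + 1579.0 i$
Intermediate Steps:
$D{\left(m \right)} = \sqrt{83 + m}$
$Z{\left(M,S \right)} = 250$ ($Z{\left(M,S \right)} = -5 + 255 = 250$)
$\frac{\left(-1\right) \left(148 + R\right) \left(-37670 + D{\left(-206 \right)}\right)}{Z{\left(-102,103 \right)}} = \frac{\left(-1\right) \left(148 - 35742\right) \left(-37670 + \sqrt{83 - 206}\right)}{250} = - \left(-35594\right) \left(-37670 + \sqrt{-123}\right) \frac{1}{250} = - \left(-35594\right) \left(-37670 + i \sqrt{123}\right) \frac{1}{250} = - (1340825980 - 35594 i \sqrt{123}) \frac{1}{250} = \left(-1340825980 + 35594 i \sqrt{123}\right) \frac{1}{250} = - \frac{134082598}{25} + \frac{17797 i \sqrt{123}}{125}$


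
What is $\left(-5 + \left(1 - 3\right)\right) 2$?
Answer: $-14$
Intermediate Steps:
$\left(-5 + \left(1 - 3\right)\right) 2 = \left(-5 - 2\right) 2 = \left(-7\right) 2 = -14$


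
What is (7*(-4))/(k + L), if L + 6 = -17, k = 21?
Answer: 14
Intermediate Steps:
L = -23 (L = -6 - 17 = -23)
(7*(-4))/(k + L) = (7*(-4))/(21 - 23) = -28/(-2) = -28*(-½) = 14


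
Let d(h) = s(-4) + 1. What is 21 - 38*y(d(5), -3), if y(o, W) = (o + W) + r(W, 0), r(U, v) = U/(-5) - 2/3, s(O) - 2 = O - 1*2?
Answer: 3773/15 ≈ 251.53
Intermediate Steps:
s(O) = O (s(O) = 2 + (O - 1*2) = 2 + (O - 2) = 2 + (-2 + O) = O)
d(h) = -3 (d(h) = -4 + 1 = -3)
r(U, v) = -2/3 - U/5 (r(U, v) = U*(-1/5) - 2*1/3 = -U/5 - 2/3 = -2/3 - U/5)
y(o, W) = -2/3 + o + 4*W/5 (y(o, W) = (o + W) + (-2/3 - W/5) = (W + o) + (-2/3 - W/5) = -2/3 + o + 4*W/5)
21 - 38*y(d(5), -3) = 21 - 38*(-2/3 - 3 + (4/5)*(-3)) = 21 - 38*(-2/3 - 3 - 12/5) = 21 - 38*(-91/15) = 21 + 3458/15 = 3773/15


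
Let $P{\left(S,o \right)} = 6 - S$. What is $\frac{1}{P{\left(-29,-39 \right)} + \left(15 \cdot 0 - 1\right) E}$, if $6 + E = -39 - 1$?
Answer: $\frac{1}{81} \approx 0.012346$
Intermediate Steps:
$E = -46$ ($E = -6 - 40 = -46$)
$\frac{1}{P{\left(-29,-39 \right)} + \left(15 \cdot 0 - 1\right) E} = \frac{1}{\left(6 - -29\right) + \left(15 \cdot 0 - 1\right) \left(-46\right)} = \frac{1}{\left(6 + 29\right) + \left(0 - 1\right) \left(-46\right)} = \frac{1}{35 - -46} = \frac{1}{35 + 46} = \frac{1}{81}$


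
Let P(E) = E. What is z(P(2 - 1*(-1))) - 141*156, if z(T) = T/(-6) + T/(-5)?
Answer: -219971/10 ≈ -21997.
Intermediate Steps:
z(T) = -11*T/30 (z(T) = T*(-1/6) + T*(-1/5) = -T/6 - T/5 = -11*T/30)
z(P(2 - 1*(-1))) - 141*156 = -11*(2 - 1*(-1))/30 - 141*156 = -11*(2 + 1)/30 - 21996 = -11/30*3 - 21996 = -11/10 - 21996 = -219971/10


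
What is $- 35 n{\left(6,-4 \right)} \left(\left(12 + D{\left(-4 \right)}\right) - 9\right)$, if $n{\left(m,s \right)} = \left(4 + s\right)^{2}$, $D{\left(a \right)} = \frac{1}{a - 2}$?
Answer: $0$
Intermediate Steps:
$D{\left(a \right)} = \frac{1}{-2 + a}$
$- 35 n{\left(6,-4 \right)} \left(\left(12 + D{\left(-4 \right)}\right) - 9\right) = - 35 \left(4 - 4\right)^{2} \left(\left(12 + \frac{1}{-2 - 4}\right) - 9\right) = - 35 \cdot 0^{2} \left(\left(12 + \frac{1}{-6}\right) - 9\right) = \left(-35\right) 0 \left(\left(12 - \frac{1}{6}\right) - 9\right) = 0 \left(\frac{71}{6} - 9\right) = 0 \cdot \frac{17}{6} = 0$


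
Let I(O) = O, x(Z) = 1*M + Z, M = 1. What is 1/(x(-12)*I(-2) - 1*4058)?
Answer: -1/4036 ≈ -0.00024777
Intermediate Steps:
x(Z) = 1 + Z (x(Z) = 1*1 + Z = 1 + Z)
1/(x(-12)*I(-2) - 1*4058) = 1/((1 - 12)*(-2) - 1*4058) = 1/(-11*(-2) - 4058) = 1/(22 - 4058) = 1/(-4036) = -1/4036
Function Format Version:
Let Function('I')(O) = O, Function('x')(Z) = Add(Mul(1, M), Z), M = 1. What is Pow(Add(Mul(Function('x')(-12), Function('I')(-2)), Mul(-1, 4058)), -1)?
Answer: Rational(-1, 4036) ≈ -0.00024777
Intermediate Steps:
Function('x')(Z) = Add(1, Z) (Function('x')(Z) = Add(Mul(1, 1), Z) = Add(1, Z))
Pow(Add(Mul(Function('x')(-12), Function('I')(-2)), Mul(-1, 4058)), -1) = Pow(Add(Mul(Add(1, -12), -2), Mul(-1, 4058)), -1) = Pow(Add(Mul(-11, -2), -4058), -1) = Pow(Add(22, -4058), -1) = Pow(-4036, -1) = Rational(-1, 4036)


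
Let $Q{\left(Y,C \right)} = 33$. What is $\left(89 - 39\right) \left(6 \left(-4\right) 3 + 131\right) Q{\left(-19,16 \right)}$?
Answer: $97350$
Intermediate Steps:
$\left(89 - 39\right) \left(6 \left(-4\right) 3 + 131\right) Q{\left(-19,16 \right)} = \left(89 - 39\right) \left(6 \left(-4\right) 3 + 131\right) 33 = 50 \left(\left(-24\right) 3 + 131\right) 33 = 50 \left(-72 + 131\right) 33 = 50 \cdot 59 \cdot 33 = 2950 \cdot 33 = 97350$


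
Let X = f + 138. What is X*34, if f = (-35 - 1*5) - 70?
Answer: 952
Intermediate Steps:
f = -110 (f = (-35 - 5) - 70 = -40 - 70 = -110)
X = 28 (X = -110 + 138 = 28)
X*34 = 28*34 = 952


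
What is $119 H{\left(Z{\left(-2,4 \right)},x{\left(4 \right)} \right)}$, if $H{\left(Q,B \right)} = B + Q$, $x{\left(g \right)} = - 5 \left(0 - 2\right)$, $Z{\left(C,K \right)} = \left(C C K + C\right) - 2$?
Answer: $2618$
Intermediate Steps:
$Z{\left(C,K \right)} = -2 + C + K C^{2}$ ($Z{\left(C,K \right)} = \left(C^{2} K + C\right) - 2 = \left(K C^{2} + C\right) - 2 = \left(C + K C^{2}\right) - 2 = -2 + C + K C^{2}$)
$x{\left(g \right)} = 10$ ($x{\left(g \right)} = \left(-5\right) \left(-2\right) = 10$)
$119 H{\left(Z{\left(-2,4 \right)},x{\left(4 \right)} \right)} = 119 \left(10 - \left(4 - 16\right)\right) = 119 \left(10 - -12\right) = 119 \left(10 + 12\right) = 119 \cdot 22 = 2618$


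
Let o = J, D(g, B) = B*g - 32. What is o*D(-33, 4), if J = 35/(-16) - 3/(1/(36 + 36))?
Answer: 143131/4 ≈ 35783.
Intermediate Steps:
J = -3491/16 (J = 35*(-1/16) - 3/(1/72) = -35/16 - 3/1/72 = -35/16 - 3*72 = -35/16 - 216 = -3491/16 ≈ -218.19)
D(g, B) = -32 + B*g
o = -3491/16 ≈ -218.19
o*D(-33, 4) = -3491*(-32 + 4*(-33))/16 = -3491*(-32 - 132)/16 = -3491/16*(-164) = 143131/4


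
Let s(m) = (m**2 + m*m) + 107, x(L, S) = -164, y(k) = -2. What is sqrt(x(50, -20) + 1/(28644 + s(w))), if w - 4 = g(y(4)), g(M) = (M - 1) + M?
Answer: 11*I*sqrt(1120533163)/28753 ≈ 12.806*I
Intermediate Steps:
g(M) = -1 + 2*M (g(M) = (-1 + M) + M = -1 + 2*M)
w = -1 (w = 4 + (-1 + 2*(-2)) = 4 + (-1 - 4) = 4 - 5 = -1)
s(m) = 107 + 2*m**2 (s(m) = (m**2 + m**2) + 107 = 2*m**2 + 107 = 107 + 2*m**2)
sqrt(x(50, -20) + 1/(28644 + s(w))) = sqrt(-164 + 1/(28644 + (107 + 2*(-1)**2))) = sqrt(-164 + 1/(28644 + (107 + 2*1))) = sqrt(-164 + 1/(28644 + (107 + 2))) = sqrt(-164 + 1/(28644 + 109)) = sqrt(-164 + 1/28753) = sqrt(-4715491/28753) = 11*I*sqrt(1120533163)/28753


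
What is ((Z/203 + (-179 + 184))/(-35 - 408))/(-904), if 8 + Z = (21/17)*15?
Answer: 8717/691014436 ≈ 1.2615e-5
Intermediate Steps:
Z = 179/17 (Z = -8 + (21/17)*15 = -8 + 315/17 = 179/17 ≈ 10.529)
((Z/203 + (-179 + 184))/(-35 - 408))/(-904) = (((179/17)/203 + (-179 + 184))/(-35 - 408))/(-904) = (((179/17)*(1/203) + 5)/(-443))*(-1/904) = ((179/3451 + 5)*(-1/443))*(-1/904) = ((17434/3451)*(-1/443))*(-1/904) = -17434/1528793*(-1/904) = 8717/691014436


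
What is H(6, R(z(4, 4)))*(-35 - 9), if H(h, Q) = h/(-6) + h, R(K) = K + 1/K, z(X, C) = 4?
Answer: -220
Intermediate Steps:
H(h, Q) = 5*h/6 (H(h, Q) = -h/6 + h = 5*h/6)
H(6, R(z(4, 4)))*(-35 - 9) = ((⅚)*6)*(-35 - 9) = 5*(-44) = -220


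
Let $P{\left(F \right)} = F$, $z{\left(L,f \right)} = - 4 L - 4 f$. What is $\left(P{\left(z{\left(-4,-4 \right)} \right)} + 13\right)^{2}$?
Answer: $2025$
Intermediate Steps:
$\left(P{\left(z{\left(-4,-4 \right)} \right)} + 13\right)^{2} = \left(\left(\left(-4\right) \left(-4\right) - -16\right) + 13\right)^{2} = \left(\left(16 + 16\right) + 13\right)^{2} = \left(32 + 13\right)^{2} = 45^{2} = 2025$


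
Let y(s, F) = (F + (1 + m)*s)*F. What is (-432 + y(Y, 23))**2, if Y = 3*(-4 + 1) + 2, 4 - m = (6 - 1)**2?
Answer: 11002489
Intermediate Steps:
m = -21 (m = 4 - (6 - 1)**2 = 4 - 1*5**2 = 4 - 1*25 = 4 - 25 = -21)
Y = -7 (Y = 3*(-3) + 2 = -9 + 2 = -7)
y(s, F) = F*(F - 20*s) (y(s, F) = (F + (1 - 21)*s)*F = (F - 20*s)*F = F*(F - 20*s))
(-432 + y(Y, 23))**2 = (-432 + 23*(23 - 20*(-7)))**2 = (-432 + 23*(23 + 140))**2 = (-432 + 23*163)**2 = (-432 + 3749)**2 = 3317**2 = 11002489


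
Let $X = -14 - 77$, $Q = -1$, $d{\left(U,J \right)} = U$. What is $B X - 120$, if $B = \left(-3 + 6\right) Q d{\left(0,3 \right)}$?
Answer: $-120$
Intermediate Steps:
$X = -91$
$B = 0$ ($B = \left(-3 + 6\right) \left(-1\right) 0 = 3 \left(-1\right) 0 = \left(-3\right) 0 = 0$)
$B X - 120 = 0 \left(-91\right) - 120 = 0 - 120 = -120$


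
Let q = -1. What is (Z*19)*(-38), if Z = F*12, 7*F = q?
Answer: 8664/7 ≈ 1237.7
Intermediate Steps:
F = -1/7 (F = (1/7)*(-1) = -1/7 ≈ -0.14286)
Z = -12/7 (Z = -1/7*12 = -12/7 ≈ -1.7143)
(Z*19)*(-38) = -12/7*19*(-38) = -228/7*(-38) = 8664/7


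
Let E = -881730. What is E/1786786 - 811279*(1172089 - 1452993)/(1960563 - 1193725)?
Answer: 101798173637363009/342543850667 ≈ 2.9718e+5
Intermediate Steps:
E/1786786 - 811279*(1172089 - 1452993)/(1960563 - 1193725) = -881730/1786786 - 811279*(1172089 - 1452993)/(1960563 - 1193725) = -881730*1/1786786 - 811279/(766838/(-280904)) = -440865/893393 - 811279/(766838*(-1/280904)) = -440865/893393 - 811279/(-383419/140452) = -440865/893393 - 811279*(-140452/383419) = -440865/893393 + 113945758108/383419 = 101798173637363009/342543850667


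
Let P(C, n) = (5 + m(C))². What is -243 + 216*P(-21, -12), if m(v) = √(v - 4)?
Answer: -243 + 10800*I ≈ -243.0 + 10800.0*I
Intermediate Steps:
m(v) = √(-4 + v)
P(C, n) = (5 + √(-4 + C))²
-243 + 216*P(-21, -12) = -243 + 216*(5 + √(-4 - 21))² = -243 + 216*(5 + √(-25))² = -243 + 216*(5 + 5*I)²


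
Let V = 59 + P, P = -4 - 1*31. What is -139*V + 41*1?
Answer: -3295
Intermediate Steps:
P = -35 (P = -4 - 31 = -35)
V = 24 (V = 59 - 35 = 24)
-139*V + 41*1 = -139*24 + 41*1 = -3336 + 41 = -3295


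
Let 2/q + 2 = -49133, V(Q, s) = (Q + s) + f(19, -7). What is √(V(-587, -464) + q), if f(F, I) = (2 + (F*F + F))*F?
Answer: √14985238634305/49135 ≈ 78.785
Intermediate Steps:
f(F, I) = F*(2 + F + F²) (f(F, I) = (2 + (F² + F))*F = (2 + (F + F²))*F = (2 + F + F²)*F = F*(2 + F + F²))
V(Q, s) = 7258 + Q + s (V(Q, s) = (Q + s) + 19*(2 + 19 + 19²) = (Q + s) + 19*(2 + 19 + 361) = (Q + s) + 19*382 = (Q + s) + 7258 = 7258 + Q + s)
q = -2/49135 (q = 2/(-2 - 49133) = 2/(-49135) = 2*(-1/49135) = -2/49135 ≈ -4.0704e-5)
√(V(-587, -464) + q) = √((7258 - 587 - 464) - 2/49135) = √(6207 - 2/49135) = √(304980943/49135) = √14985238634305/49135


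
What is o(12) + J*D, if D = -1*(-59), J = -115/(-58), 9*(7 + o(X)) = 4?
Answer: 57643/522 ≈ 110.43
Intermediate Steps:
o(X) = -59/9 (o(X) = -7 + (⅑)*4 = -7 + 4/9 = -59/9)
J = 115/58 (J = -115*(-1/58) = 115/58 ≈ 1.9828)
D = 59
o(12) + J*D = -59/9 + (115/58)*59 = -59/9 + 6785/58 = 57643/522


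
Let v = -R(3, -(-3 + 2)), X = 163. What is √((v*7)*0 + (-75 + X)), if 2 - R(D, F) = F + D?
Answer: 2*√22 ≈ 9.3808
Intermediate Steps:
R(D, F) = 2 - D - F (R(D, F) = 2 - (F + D) = 2 - (D + F) = 2 + (-D - F) = 2 - D - F)
v = 2 (v = -(2 - 1*3 - (-1)*(-3 + 2)) = -(2 - 3 - (-1)*(-1)) = -(2 - 3 - 1*1) = -(2 - 3 - 1) = -1*(-2) = 2)
√((v*7)*0 + (-75 + X)) = √((2*7)*0 + (-75 + 163)) = √(14*0 + 88) = √(0 + 88) = √88 = 2*√22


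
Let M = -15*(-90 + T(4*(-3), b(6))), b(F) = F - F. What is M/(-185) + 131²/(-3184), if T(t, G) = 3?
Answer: -1465981/117808 ≈ -12.444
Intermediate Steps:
b(F) = 0
M = 1305 (M = -15*(-90 + 3) = -15*(-87) = 1305)
M/(-185) + 131²/(-3184) = 1305/(-185) + 131²/(-3184) = 1305*(-1/185) + 17161*(-1/3184) = -261/37 - 17161/3184 = -1465981/117808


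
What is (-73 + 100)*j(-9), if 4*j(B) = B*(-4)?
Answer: 243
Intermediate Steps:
j(B) = -B (j(B) = (B*(-4))/4 = (-4*B)/4 = -B)
(-73 + 100)*j(-9) = (-73 + 100)*(-1*(-9)) = 27*9 = 243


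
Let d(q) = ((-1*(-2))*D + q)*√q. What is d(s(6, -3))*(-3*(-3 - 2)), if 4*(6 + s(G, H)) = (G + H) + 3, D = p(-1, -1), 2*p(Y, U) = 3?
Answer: -135*I*√2/4 ≈ -47.73*I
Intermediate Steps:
p(Y, U) = 3/2 (p(Y, U) = (½)*3 = 3/2)
D = 3/2 ≈ 1.5000
s(G, H) = -21/4 + G/4 + H/4 (s(G, H) = -6 + ((G + H) + 3)/4 = -6 + (3 + G + H)/4 = -6 + (¾ + G/4 + H/4) = -21/4 + G/4 + H/4)
d(q) = √q*(3 + q) (d(q) = (-1*(-2)*(3/2) + q)*√q = (2*(3/2) + q)*√q = (3 + q)*√q = √q*(3 + q))
d(s(6, -3))*(-3*(-3 - 2)) = (√(-21/4 + (¼)*6 + (¼)*(-3))*(3 + (-21/4 + (¼)*6 + (¼)*(-3))))*(-3*(-3 - 2)) = (√(-21/4 + 3/2 - ¾)*(3 + (-21/4 + 3/2 - ¾)))*(-3*(-5)) = (√(-9/2)*(3 - 9/2))*15 = ((3*I*√2/2)*(-3/2))*15 = -9*I*√2/4*15 = -135*I*√2/4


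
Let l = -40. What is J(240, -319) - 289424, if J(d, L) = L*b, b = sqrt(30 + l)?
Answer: -289424 - 319*I*sqrt(10) ≈ -2.8942e+5 - 1008.8*I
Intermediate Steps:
b = I*sqrt(10) (b = sqrt(30 - 40) = sqrt(-10) = I*sqrt(10) ≈ 3.1623*I)
J(d, L) = I*L*sqrt(10) (J(d, L) = L*(I*sqrt(10)) = I*L*sqrt(10))
J(240, -319) - 289424 = I*(-319)*sqrt(10) - 289424 = -319*I*sqrt(10) - 289424 = -289424 - 319*I*sqrt(10)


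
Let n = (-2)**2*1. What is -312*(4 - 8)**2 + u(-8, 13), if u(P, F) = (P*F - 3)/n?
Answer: -20075/4 ≈ -5018.8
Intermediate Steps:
n = 4 (n = 4*1 = 4)
u(P, F) = -3/4 + F*P/4 (u(P, F) = (P*F - 3)/4 = (F*P - 3)*(1/4) = (-3 + F*P)*(1/4) = -3/4 + F*P/4)
-312*(4 - 8)**2 + u(-8, 13) = -312*(4 - 8)**2 + (-3/4 + (1/4)*13*(-8)) = -312*(-4)**2 + (-3/4 - 26) = -312*16 - 107/4 = -4992 - 107/4 = -20075/4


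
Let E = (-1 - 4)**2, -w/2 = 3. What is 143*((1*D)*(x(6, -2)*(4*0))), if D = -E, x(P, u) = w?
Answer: 0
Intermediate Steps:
w = -6 (w = -2*3 = -6)
x(P, u) = -6
E = 25 (E = (-5)**2 = 25)
D = -25 (D = -1*25 = -25)
143*((1*D)*(x(6, -2)*(4*0))) = 143*((1*(-25))*(-24*0)) = 143*(-(-150)*0) = 143*(-25*0) = 143*0 = 0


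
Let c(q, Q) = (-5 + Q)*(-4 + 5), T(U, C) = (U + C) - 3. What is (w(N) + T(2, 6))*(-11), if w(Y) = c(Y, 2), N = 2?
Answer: -22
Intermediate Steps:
T(U, C) = -3 + C + U (T(U, C) = (C + U) - 3 = -3 + C + U)
c(q, Q) = -5 + Q (c(q, Q) = (-5 + Q)*1 = -5 + Q)
w(Y) = -3 (w(Y) = -5 + 2 = -3)
(w(N) + T(2, 6))*(-11) = (-3 + (-3 + 6 + 2))*(-11) = (-3 + 5)*(-11) = 2*(-11) = -22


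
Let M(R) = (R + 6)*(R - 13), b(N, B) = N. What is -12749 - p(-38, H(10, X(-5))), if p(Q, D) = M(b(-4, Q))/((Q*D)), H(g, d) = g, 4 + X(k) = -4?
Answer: -2422327/190 ≈ -12749.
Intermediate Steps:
X(k) = -8 (X(k) = -4 - 4 = -8)
M(R) = (-13 + R)*(6 + R) (M(R) = (6 + R)*(-13 + R) = (-13 + R)*(6 + R))
p(Q, D) = -34/(D*Q) (p(Q, D) = (-78 + (-4)**2 - 7*(-4))/((Q*D)) = (-78 + 16 + 28)/((D*Q)) = -34/(D*Q))
-12749 - p(-38, H(10, X(-5))) = -12749 - (-34)/(10*(-38)) = -12749 - (-34)*(-1)/(10*38) = -12749 - 1*17/190 = -12749 - 17/190 = -2422327/190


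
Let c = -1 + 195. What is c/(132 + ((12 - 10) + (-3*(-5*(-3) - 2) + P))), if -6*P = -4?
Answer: 582/287 ≈ 2.0279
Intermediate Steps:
P = ⅔ (P = -⅙*(-4) = ⅔ ≈ 0.66667)
c = 194
c/(132 + ((12 - 10) + (-3*(-5*(-3) - 2) + P))) = 194/(132 + ((12 - 10) + (-3*(-5*(-3) - 2) + ⅔))) = 194/(132 + (2 + (-3*(15 - 2) + ⅔))) = 194/(132 + (2 + (-3*13 + ⅔))) = 194/(132 + (2 + (-39 + ⅔))) = 194/(132 + (2 - 115/3)) = 194/(132 - 109/3) = 194/(287/3) = (3/287)*194 = 582/287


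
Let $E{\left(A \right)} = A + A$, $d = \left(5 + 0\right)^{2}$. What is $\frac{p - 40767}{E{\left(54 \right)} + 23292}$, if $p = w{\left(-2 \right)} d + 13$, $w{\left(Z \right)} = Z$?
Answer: $- \frac{10201}{5850} \approx -1.7438$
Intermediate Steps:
$d = 25$ ($d = 5^{2} = 25$)
$p = -37$ ($p = \left(-2\right) 25 + 13 = -50 + 13 = -37$)
$E{\left(A \right)} = 2 A$
$\frac{p - 40767}{E{\left(54 \right)} + 23292} = \frac{-37 - 40767}{2 \cdot 54 + 23292} = - \frac{40804}{108 + 23292} = - \frac{40804}{23400} = \left(-40804\right) \frac{1}{23400} = - \frac{10201}{5850}$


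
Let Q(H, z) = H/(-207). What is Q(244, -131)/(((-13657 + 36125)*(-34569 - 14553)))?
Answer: 61/57115082718 ≈ 1.0680e-9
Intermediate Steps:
Q(H, z) = -H/207 (Q(H, z) = H*(-1/207) = -H/207)
Q(244, -131)/(((-13657 + 36125)*(-34569 - 14553))) = (-1/207*244)/(((-13657 + 36125)*(-34569 - 14553))) = -244/(207*(22468*(-49122))) = -244/207/(-1103673096) = -244/207*(-1/1103673096) = 61/57115082718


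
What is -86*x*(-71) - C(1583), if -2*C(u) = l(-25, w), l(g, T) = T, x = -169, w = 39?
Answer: -2063789/2 ≈ -1.0319e+6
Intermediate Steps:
C(u) = -39/2 (C(u) = -½*39 = -39/2)
-86*x*(-71) - C(1583) = -86*(-169)*(-71) - 1*(-39/2) = 14534*(-71) + 39/2 = -1031914 + 39/2 = -2063789/2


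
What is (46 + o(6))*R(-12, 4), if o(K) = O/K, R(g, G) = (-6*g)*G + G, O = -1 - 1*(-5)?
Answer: 40880/3 ≈ 13627.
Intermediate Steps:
O = 4 (O = -1 + 5 = 4)
R(g, G) = G - 6*G*g (R(g, G) = -6*G*g + G = G - 6*G*g)
o(K) = 4/K
(46 + o(6))*R(-12, 4) = (46 + 4/6)*(4*(1 - 6*(-12))) = (46 + 4*(⅙))*(4*(1 + 72)) = (46 + ⅔)*(4*73) = (140/3)*292 = 40880/3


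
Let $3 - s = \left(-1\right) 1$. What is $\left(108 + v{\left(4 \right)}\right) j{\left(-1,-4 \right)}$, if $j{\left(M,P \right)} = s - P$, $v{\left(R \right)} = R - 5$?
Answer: $856$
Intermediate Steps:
$s = 4$ ($s = 3 - \left(-1\right) 1 = 3 - -1 = 3 + 1 = 4$)
$v{\left(R \right)} = -5 + R$ ($v{\left(R \right)} = R - 5 = -5 + R$)
$j{\left(M,P \right)} = 4 - P$
$\left(108 + v{\left(4 \right)}\right) j{\left(-1,-4 \right)} = \left(108 + \left(-5 + 4\right)\right) \left(4 - -4\right) = \left(108 - 1\right) \left(4 + 4\right) = 107 \cdot 8 = 856$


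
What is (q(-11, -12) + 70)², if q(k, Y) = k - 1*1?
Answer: 3364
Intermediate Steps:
q(k, Y) = -1 + k (q(k, Y) = k - 1 = -1 + k)
(q(-11, -12) + 70)² = ((-1 - 11) + 70)² = (-12 + 70)² = 58² = 3364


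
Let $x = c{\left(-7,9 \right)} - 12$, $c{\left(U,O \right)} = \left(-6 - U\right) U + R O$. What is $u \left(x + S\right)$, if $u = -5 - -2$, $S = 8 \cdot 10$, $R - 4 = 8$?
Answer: $-507$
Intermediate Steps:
$R = 12$ ($R = 4 + 8 = 12$)
$S = 80$
$c{\left(U,O \right)} = 12 O + U \left(-6 - U\right)$ ($c{\left(U,O \right)} = \left(-6 - U\right) U + 12 O = U \left(-6 - U\right) + 12 O = 12 O + U \left(-6 - U\right)$)
$u = -3$ ($u = -5 + 2 = -3$)
$x = 89$ ($x = \left(- \left(-7\right)^{2} - -42 + 12 \cdot 9\right) - 12 = \left(\left(-1\right) 49 + 42 + 108\right) - 12 = \left(-49 + 42 + 108\right) - 12 = 101 - 12 = 89$)
$u \left(x + S\right) = - 3 \left(89 + 80\right) = \left(-3\right) 169 = -507$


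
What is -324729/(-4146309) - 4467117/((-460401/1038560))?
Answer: 79161554400074963/7855822263 ≈ 1.0077e+7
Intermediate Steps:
-324729/(-4146309) - 4467117/((-460401/1038560)) = -324729*(-1/4146309) - 4467117/((-460401*1/1038560)) = 4009/51189 - 4467117/(-460401/1038560) = 4009/51189 - 4467117*(-1038560/460401) = 4009/51189 + 1546456343840/153467 = 79161554400074963/7855822263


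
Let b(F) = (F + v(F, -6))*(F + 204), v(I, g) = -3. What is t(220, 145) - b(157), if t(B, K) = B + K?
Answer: -55229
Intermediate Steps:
b(F) = (-3 + F)*(204 + F) (b(F) = (F - 3)*(F + 204) = (-3 + F)*(204 + F))
t(220, 145) - b(157) = (220 + 145) - (-612 + 157**2 + 201*157) = 365 - (-612 + 24649 + 31557) = 365 - 1*55594 = 365 - 55594 = -55229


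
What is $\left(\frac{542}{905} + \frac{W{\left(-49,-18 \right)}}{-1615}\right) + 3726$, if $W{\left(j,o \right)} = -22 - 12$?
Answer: $\frac{12815846}{3439} \approx 3726.6$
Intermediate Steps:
$W{\left(j,o \right)} = -34$
$\left(\frac{542}{905} + \frac{W{\left(-49,-18 \right)}}{-1615}\right) + 3726 = \left(\frac{542}{905} - \frac{34}{-1615}\right) + 3726 = \left(542 \cdot \frac{1}{905} - - \frac{2}{95}\right) + 3726 = \left(\frac{542}{905} + \frac{2}{95}\right) + 3726 = \frac{2132}{3439} + 3726 = \frac{12815846}{3439}$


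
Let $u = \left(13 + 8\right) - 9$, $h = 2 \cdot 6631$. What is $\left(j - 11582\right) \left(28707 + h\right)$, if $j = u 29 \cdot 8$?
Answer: $-369243262$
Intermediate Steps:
$h = 13262$
$u = 12$ ($u = 21 - 9 = 12$)
$j = 2784$ ($j = 12 \cdot 29 \cdot 8 = 348 \cdot 8 = 2784$)
$\left(j - 11582\right) \left(28707 + h\right) = \left(2784 - 11582\right) \left(28707 + 13262\right) = \left(-8798\right) 41969 = -369243262$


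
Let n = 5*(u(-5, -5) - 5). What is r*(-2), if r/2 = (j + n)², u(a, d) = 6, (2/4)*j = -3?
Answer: -4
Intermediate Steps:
j = -6 (j = 2*(-3) = -6)
n = 5 (n = 5*(6 - 5) = 5*1 = 5)
r = 2 (r = 2*(-6 + 5)² = 2*(-1)² = 2*1 = 2)
r*(-2) = 2*(-2) = -4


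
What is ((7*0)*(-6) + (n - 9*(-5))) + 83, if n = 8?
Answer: 136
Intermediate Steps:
((7*0)*(-6) + (n - 9*(-5))) + 83 = ((7*0)*(-6) + (8 - 9*(-5))) + 83 = (0*(-6) + (8 + 45)) + 83 = (0 + 53) + 83 = 53 + 83 = 136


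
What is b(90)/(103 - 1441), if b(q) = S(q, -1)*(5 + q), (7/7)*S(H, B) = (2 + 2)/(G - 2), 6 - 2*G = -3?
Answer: -76/669 ≈ -0.11360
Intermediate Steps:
G = 9/2 (G = 3 - 1/2*(-3) = 3 + 3/2 = 9/2 ≈ 4.5000)
S(H, B) = 8/5 (S(H, B) = (2 + 2)/(9/2 - 2) = 4/(5/2) = 4*(2/5) = 8/5)
b(q) = 8 + 8*q/5 (b(q) = 8*(5 + q)/5 = 8 + 8*q/5)
b(90)/(103 - 1441) = (8 + (8/5)*90)/(103 - 1441) = (8 + 144)/(-1338) = 152*(-1/1338) = -76/669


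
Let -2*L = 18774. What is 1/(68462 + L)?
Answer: 1/59075 ≈ 1.6928e-5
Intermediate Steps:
L = -9387 (L = -½*18774 = -9387)
1/(68462 + L) = 1/(68462 - 9387) = 1/59075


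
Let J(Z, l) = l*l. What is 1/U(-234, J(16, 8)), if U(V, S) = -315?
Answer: -1/315 ≈ -0.0031746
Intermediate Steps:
J(Z, l) = l²
1/U(-234, J(16, 8)) = 1/(-315) = -1/315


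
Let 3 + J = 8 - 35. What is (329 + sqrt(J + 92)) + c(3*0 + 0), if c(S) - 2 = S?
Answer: 331 + sqrt(62) ≈ 338.87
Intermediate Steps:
J = -30 (J = -3 + (8 - 35) = -3 - 27 = -30)
c(S) = 2 + S
(329 + sqrt(J + 92)) + c(3*0 + 0) = (329 + sqrt(-30 + 92)) + (2 + (3*0 + 0)) = (329 + sqrt(62)) + (2 + (0 + 0)) = (329 + sqrt(62)) + (2 + 0) = (329 + sqrt(62)) + 2 = 331 + sqrt(62)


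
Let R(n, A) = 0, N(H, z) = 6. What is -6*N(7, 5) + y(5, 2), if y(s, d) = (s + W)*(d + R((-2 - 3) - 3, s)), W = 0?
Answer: -26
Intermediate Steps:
y(s, d) = d*s (y(s, d) = (s + 0)*(d + 0) = s*d = d*s)
-6*N(7, 5) + y(5, 2) = -6*6 + 2*5 = -36 + 10 = -26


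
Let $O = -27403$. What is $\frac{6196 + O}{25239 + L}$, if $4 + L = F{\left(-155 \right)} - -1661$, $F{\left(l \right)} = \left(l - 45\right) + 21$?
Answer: $- \frac{21207}{26717} \approx -0.79376$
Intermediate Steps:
$F{\left(l \right)} = -24 + l$ ($F{\left(l \right)} = \left(-45 + l\right) + 21 = -24 + l$)
$L = 1478$ ($L = -4 - -1482 = -4 + \left(-179 + 1661\right) = -4 + 1482 = 1478$)
$\frac{6196 + O}{25239 + L} = \frac{6196 - 27403}{25239 + 1478} = - \frac{21207}{26717}$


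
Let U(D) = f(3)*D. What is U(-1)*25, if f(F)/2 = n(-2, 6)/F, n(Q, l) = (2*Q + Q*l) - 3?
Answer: 950/3 ≈ 316.67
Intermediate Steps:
n(Q, l) = -3 + 2*Q + Q*l
f(F) = -38/F (f(F) = 2*((-3 + 2*(-2) - 2*6)/F) = 2*((-3 - 4 - 12)/F) = 2*(-19/F) = -38/F)
U(D) = -38*D/3 (U(D) = (-38/3)*D = (-38*⅓)*D = -38*D/3)
U(-1)*25 = -38/3*(-1)*25 = (38/3)*25 = 950/3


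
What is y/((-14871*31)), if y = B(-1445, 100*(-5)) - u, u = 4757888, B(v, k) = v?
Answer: 4759333/461001 ≈ 10.324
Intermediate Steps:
y = -4759333 (y = -1445 - 1*4757888 = -1445 - 4757888 = -4759333)
y/((-14871*31)) = -4759333/((-14871*31)) = -4759333/((-1*461001)) = -4759333/(-461001) = -4759333*(-1/461001) = 4759333/461001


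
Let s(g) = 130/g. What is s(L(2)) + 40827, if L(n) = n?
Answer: 40892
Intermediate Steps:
s(L(2)) + 40827 = 130/2 + 40827 = 130*(½) + 40827 = 65 + 40827 = 40892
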